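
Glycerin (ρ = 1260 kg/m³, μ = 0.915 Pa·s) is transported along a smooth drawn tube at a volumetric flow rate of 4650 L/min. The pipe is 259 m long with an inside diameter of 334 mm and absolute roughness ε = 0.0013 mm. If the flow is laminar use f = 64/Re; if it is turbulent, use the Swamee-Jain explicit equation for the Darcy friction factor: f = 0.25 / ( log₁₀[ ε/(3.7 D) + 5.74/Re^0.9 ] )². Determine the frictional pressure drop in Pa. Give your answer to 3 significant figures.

Q = 4650 L/min = 4650/60000 = 0.0775 m³/s.
Cross-sectional area A = πD²/4 = π(0.334)²/4 = 0.08762 m²; mean velocity V = Q/A = 0.0775/0.08762 = 0.8845 m/s.
Reynolds number Re = ρVD/μ = 1260 · 0.8845 · 0.334 / 0.915 = 406.8.
Re < 2300 → laminar flow, so f = 64/Re = 64/406.8 = 0.1573 (the turbulent correlation is not needed).
Darcy-Weisbach: ΔP = f(L/D)(ρV²/2) = 0.1573·(259/0.334)·(1260·0.8845²/2) = 0.1573·775.4·492.9 = 6.013e+04 Pa.

ΔP ≈ 60100 Pa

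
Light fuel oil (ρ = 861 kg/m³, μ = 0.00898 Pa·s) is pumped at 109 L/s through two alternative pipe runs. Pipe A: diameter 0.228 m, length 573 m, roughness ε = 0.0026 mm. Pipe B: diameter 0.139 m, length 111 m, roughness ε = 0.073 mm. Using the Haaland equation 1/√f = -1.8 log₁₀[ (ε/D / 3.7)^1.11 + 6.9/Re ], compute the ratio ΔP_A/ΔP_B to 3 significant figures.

Pipe A: V = Q/A = 0.109/0.04083 = 2.67 m/s; Re = 5.836e+04; ε/D = 1.14e-05; Haaland → f = 0.02004; ΔP_A = f(L/D)(ρV²/2) = 1.545e+05 Pa.
Pipe B: V = Q/A = 0.109/0.01517 = 7.183 m/s; Re = 9.573e+04; ε/D = 0.000525; Haaland → f = 0.02028; ΔP_B = f(L/D)(ρV²/2) = 3.598e+05 Pa.
ΔP_A/ΔP_B = 1.545e+05/3.598e+05 = 0.430.

ΔP_A/ΔP_B ≈ 0.430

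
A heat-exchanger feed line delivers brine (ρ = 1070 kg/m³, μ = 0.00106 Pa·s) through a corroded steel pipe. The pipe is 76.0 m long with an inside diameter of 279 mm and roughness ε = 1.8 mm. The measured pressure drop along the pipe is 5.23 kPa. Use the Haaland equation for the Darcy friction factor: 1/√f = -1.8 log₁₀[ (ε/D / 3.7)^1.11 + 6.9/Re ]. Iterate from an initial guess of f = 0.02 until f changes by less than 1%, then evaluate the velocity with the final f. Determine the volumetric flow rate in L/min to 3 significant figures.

Q ≈ 3820 L/min

Rearranging Darcy-Weisbach: V = √(2·ΔP·D/(f·L·ρ)). With ε/D = 0.0018/0.279 = 0.00645, iterate starting from f = 0.02:
  f = 0.02 → V = √(2·5230·0.279/(0.02·76·1070)) = 1.34 m/s; Re = ρVD/μ = 3.773e+05; f → 0.03312
  f = 0.03312 → V = 1.041 m/s; Re = 2.932e+05; f → 0.03317
Converged (Δf/f < 1%). With the final f = 0.03317: V = √(2·5230·0.279/(0.03317·76·1070)) = 1.04 m/s.
Q = V·A = 1.04·(π/4·0.279²) = 0.06359 m³/s = 3820 L/min.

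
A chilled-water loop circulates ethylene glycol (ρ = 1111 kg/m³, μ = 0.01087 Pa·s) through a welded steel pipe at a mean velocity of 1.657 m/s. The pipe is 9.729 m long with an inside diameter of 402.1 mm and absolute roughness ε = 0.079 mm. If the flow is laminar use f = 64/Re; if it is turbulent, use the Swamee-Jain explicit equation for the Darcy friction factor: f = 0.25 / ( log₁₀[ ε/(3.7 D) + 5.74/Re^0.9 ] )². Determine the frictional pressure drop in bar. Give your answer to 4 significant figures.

Reynolds number Re = ρVD/μ = 1111 · 1.657 · 0.4021 / 0.0109 = 6.81e+04.
Re > 4000 → turbulent. Relative roughness ε/D = 7.9e-05/0.4021 = 0.000196. Swamee-Jain: f = 0.25/(log₁₀[0.000196/3.7 + 5.74/6.81e+04^0.9])² = 0.25/(log₁₀[5.31e-05 + 0.000256])² = 0.25/(-3.509)² = 0.0203.
Darcy-Weisbach: ΔP = f(L/D)(ρV²/2) = 0.0203·(9.729/0.4021)·(1111·1.657²/2) = 0.0203·24.2·1525 = 749.2 Pa.
ΔP = 749.2 Pa = 0.007492 bar.

ΔP ≈ 0.007492 bar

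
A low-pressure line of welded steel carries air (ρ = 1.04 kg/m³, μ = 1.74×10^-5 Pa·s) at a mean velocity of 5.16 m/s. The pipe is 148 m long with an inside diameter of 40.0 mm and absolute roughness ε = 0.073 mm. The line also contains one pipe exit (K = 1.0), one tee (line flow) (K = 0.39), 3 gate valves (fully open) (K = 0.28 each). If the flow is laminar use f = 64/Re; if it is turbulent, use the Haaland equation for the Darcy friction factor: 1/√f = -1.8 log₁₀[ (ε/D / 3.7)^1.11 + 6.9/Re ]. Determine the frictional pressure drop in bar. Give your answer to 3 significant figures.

ΔP ≈ 0.0166 bar

Reynolds number Re = ρVD/μ = 1.04 · 5.16 · 0.04 / 1.74e-05 = 1.234e+04.
Re > 4000 → turbulent. Relative roughness ε/D = 7.3e-05/0.04 = 0.00183. Haaland: 1/√f = -1.8 log₁₀[(0.00183/3.7)^1.11 + 6.9/1.234e+04] = -1.8 log₁₀[0.000213 + 0.000559] = 5.602, so f = 0.03187.
Total minor-loss coefficient ΣK = 1·1 + 1·0.39 + 3·0.28 = 2.23.
ΔP = [f·L/D + ΣK]·(ρV²/2) = [0.03187·148/0.04 + 2.23]·(1.04·5.16²/2) = [117.9 + 2.23]·13.85 = 1664 Pa.
ΔP = 1664 Pa = 0.0166 bar.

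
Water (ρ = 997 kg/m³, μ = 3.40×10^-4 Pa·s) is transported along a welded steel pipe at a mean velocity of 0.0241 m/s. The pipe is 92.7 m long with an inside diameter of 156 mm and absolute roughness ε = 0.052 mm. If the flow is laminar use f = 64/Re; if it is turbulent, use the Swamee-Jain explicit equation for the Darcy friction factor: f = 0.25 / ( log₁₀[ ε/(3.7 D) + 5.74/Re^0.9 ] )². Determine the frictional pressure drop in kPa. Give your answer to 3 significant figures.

Reynolds number Re = ρVD/μ = 997 · 0.0241 · 0.156 / 0.00034 = 1.102e+04.
Re > 4000 → turbulent. Relative roughness ε/D = 5.2e-05/0.156 = 0.000333. Swamee-Jain: f = 0.25/(log₁₀[0.000333/3.7 + 5.74/1.102e+04^0.9])² = 0.25/(log₁₀[9.01e-05 + 0.00132])² = 0.25/(-2.851)² = 0.03077.
Darcy-Weisbach: ΔP = f(L/D)(ρV²/2) = 0.03077·(92.7/0.156)·(997·0.0241²/2) = 0.03077·594.2·0.2895 = 5.293 Pa.
ΔP = 5.293 Pa = 0.00529 kPa.

ΔP ≈ 0.00529 kPa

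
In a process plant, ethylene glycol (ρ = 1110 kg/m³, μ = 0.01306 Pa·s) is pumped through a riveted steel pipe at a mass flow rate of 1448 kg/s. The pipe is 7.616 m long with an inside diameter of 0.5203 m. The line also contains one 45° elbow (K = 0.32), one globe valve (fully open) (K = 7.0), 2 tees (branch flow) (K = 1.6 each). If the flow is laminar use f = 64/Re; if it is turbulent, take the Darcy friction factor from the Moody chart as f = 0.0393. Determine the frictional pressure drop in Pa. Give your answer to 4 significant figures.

ΔP ≈ 231800 Pa

A = πD²/4 = π(0.5203)²/4 = 0.2126 m²; mean velocity V = ṁ/(ρA) = 1448/(1110 · 0.2126) = 6.135 m/s.
Reynolds number Re = ρVD/μ = 1110 · 6.135 · 0.5203 / 0.0131 = 2.713e+05.
Re > 4000 → turbulent; use the Moody-chart value f = 0.0393.
Total minor-loss coefficient ΣK = 1·0.32 + 1·7 + 2·1.6 = 10.5.
ΔP = [f·L/D + ΣK]·(ρV²/2) = [0.0393·7.616/0.5203 + 10.5]·(1110·6.135²/2) = [0.5753 + 10.5]·2.089e+04 = 2.318e+05 Pa.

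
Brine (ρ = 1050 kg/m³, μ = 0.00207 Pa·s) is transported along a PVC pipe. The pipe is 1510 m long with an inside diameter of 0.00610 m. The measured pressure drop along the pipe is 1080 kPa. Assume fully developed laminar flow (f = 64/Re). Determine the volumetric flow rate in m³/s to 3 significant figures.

Q ≈ 1.17×10^-5 m³/s

For laminar flow, f = 64/Re with Re = ρVD/μ, so Darcy-Weisbach reduces to ΔP = 32μLV/D². Solving for V: V = ΔP·D²/(32μL) = 1.08e+06·(0.0061)²/(32·0.00207·1510) = 0.4018 m/s.
Check: Re = ρVD/μ = 1050·0.4018·0.0061/0.00207 = 1243 < 2300, so the laminar assumption holds.
Q = V·A = 0.4018·(π/4·0.0061²) = 1.174e-05 m³/s = 1.17×10^-5 m³/s.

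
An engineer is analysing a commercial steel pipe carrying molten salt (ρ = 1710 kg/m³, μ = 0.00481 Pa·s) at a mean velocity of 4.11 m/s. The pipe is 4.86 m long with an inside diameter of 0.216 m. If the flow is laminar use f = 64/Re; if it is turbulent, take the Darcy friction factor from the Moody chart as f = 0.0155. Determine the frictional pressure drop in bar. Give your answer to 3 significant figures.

ΔP ≈ 0.0504 bar

Reynolds number Re = ρVD/μ = 1710 · 4.11 · 0.216 / 0.00481 = 3.156e+05.
Re > 4000 → turbulent; use the Moody-chart value f = 0.0155.
Darcy-Weisbach: ΔP = f(L/D)(ρV²/2) = 0.0155·(4.86/0.216)·(1710·4.11²/2) = 0.0155·22.5·1.444e+04 = 5037 Pa.
ΔP = 5037 Pa = 0.0504 bar.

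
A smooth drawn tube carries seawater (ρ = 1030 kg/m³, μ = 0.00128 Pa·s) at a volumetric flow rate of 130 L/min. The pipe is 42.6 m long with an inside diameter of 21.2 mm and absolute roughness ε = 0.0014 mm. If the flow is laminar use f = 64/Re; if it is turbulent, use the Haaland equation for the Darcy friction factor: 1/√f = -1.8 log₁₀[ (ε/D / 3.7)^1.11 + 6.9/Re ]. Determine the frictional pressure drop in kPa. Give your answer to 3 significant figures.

ΔP ≈ 700 kPa

Q = 130 L/min = 130/60000 = 0.002167 m³/s.
Cross-sectional area A = πD²/4 = π(0.0212)²/4 = 0.000353 m²; mean velocity V = Q/A = 0.002167/0.000353 = 6.138 m/s.
Reynolds number Re = ρVD/μ = 1030 · 6.138 · 0.0212 / 0.00128 = 1.047e+05.
Re > 4000 → turbulent. Relative roughness ε/D = 1.4e-06/0.0212 = 6.6e-05. Haaland: 1/√f = -1.8 log₁₀[(6.6e-05/3.7)^1.11 + 6.9/1.047e+05] = -1.8 log₁₀[5.36e-06 + 6.59e-05] = 7.465, so f = 0.01795.
Darcy-Weisbach: ΔP = f(L/D)(ρV²/2) = 0.01795·(42.6/0.0212)·(1030·6.138²/2) = 0.01795·2009·1.94e+04 = 6.997e+05 Pa.
ΔP = 6.997e+05 Pa = 700 kPa.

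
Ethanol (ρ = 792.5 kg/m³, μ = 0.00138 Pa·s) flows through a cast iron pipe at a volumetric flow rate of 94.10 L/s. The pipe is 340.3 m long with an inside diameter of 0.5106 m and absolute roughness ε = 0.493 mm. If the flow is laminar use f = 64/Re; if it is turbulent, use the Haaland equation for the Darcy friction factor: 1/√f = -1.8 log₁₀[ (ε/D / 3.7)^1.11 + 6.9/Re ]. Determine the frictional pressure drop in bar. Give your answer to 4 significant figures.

Q = 94.10 L/s = 94.10/1000 = 0.0941 m³/s.
Cross-sectional area A = πD²/4 = π(0.5106)²/4 = 0.2048 m²; mean velocity V = Q/A = 0.0941/0.2048 = 0.4596 m/s.
Reynolds number Re = ρVD/μ = 792.5 · 0.4596 · 0.5106 / 0.00138 = 1.348e+05.
Re > 4000 → turbulent. Relative roughness ε/D = 0.000493/0.5106 = 0.000966. Haaland: 1/√f = -1.8 log₁₀[(0.000966/3.7)^1.11 + 6.9/1.348e+05] = -1.8 log₁₀[0.000105 + 5.12e-05] = 6.85, so f = 0.02131.
Darcy-Weisbach: ΔP = f(L/D)(ρV²/2) = 0.02131·(340.3/0.5106)·(792.5·0.4596²/2) = 0.02131·666.5·83.68 = 1189 Pa.
ΔP = 1189 Pa = 0.01189 bar.

ΔP ≈ 0.01189 bar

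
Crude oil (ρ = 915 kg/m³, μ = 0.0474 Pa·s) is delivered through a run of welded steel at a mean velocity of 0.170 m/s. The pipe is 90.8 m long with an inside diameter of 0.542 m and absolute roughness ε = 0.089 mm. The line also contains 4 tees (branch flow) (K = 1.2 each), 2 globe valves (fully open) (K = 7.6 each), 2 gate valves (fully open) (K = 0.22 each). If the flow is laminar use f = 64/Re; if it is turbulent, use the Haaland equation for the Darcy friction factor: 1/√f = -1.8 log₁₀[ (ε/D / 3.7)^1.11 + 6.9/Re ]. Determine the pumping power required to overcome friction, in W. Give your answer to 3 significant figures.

Reynolds number Re = ρVD/μ = 915 · 0.17 · 0.542 / 0.0474 = 1779.
Re < 2300 → laminar flow, so f = 64/Re = 64/1779 = 0.03598 (the turbulent correlation is not needed).
Total minor-loss coefficient ΣK = 4·1.2 + 2·7.6 + 2·0.22 = 20.4.
ΔP = [f·L/D + ΣK]·(ρV²/2) = [0.03598·90.8/0.542 + 20.4]·(915·0.17²/2) = [6.028 + 20.4]·13.22 = 350 Pa.
Q = V·A = 0.17·0.2307 = 0.03922 m³/s.
Pumping power P = QΔP = 0.03922·350 = 13.73 W = 13.7 W.

P ≈ 13.7 W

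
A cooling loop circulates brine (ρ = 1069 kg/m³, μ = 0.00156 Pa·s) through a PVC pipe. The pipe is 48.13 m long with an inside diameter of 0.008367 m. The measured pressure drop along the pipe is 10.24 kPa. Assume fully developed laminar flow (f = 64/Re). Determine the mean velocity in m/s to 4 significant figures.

For laminar flow, f = 64/Re with Re = ρVD/μ, so Darcy-Weisbach reduces to ΔP = 32μLV/D². Solving for V: V = ΔP·D²/(32μL) = 1.024e+04·(0.008367)²/(32·0.00156·48.13) = 0.2984 m/s.
Check: Re = ρVD/μ = 1069·0.2984·0.008367/0.00156 = 1711 < 2300, so the laminar assumption holds.

V ≈ 0.2984 m/s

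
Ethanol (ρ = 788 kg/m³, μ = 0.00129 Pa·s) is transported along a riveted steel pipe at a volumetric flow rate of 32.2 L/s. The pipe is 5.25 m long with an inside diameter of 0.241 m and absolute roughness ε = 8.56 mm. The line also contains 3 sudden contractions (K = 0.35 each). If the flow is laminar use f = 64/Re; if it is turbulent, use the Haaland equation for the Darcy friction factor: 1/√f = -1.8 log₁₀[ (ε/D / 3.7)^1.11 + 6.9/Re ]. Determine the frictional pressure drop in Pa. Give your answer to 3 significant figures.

ΔP ≈ 470 Pa

Q = 32.2 L/s = 32.2/1000 = 0.0322 m³/s.
Cross-sectional area A = πD²/4 = π(0.241)²/4 = 0.04562 m²; mean velocity V = Q/A = 0.0322/0.04562 = 0.7059 m/s.
Reynolds number Re = ρVD/μ = 788 · 0.7059 · 0.241 / 0.00129 = 1.039e+05.
Re > 4000 → turbulent. Relative roughness ε/D = 0.00856/0.241 = 0.0355. Haaland: 1/√f = -1.8 log₁₀[(0.0355/3.7)^1.11 + 6.9/1.039e+05] = -1.8 log₁₀[0.00576 + 6.64e-05] = 4.022, so f = 0.0618.
Total minor-loss coefficient ΣK = 3·0.35 = 1.05.
ΔP = [f·L/D + ΣK]·(ρV²/2) = [0.0618·5.25/0.241 + 1.05]·(788·0.7059²/2) = [1.346 + 1.05]·196.3 = 470.4 Pa.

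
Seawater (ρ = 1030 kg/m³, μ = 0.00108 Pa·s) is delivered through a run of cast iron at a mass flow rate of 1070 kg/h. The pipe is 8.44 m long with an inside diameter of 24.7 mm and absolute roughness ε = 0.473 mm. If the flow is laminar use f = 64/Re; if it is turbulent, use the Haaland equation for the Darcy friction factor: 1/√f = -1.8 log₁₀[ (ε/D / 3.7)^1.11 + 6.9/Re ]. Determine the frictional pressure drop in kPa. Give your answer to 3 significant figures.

ṁ = 1070 kg/h = 1070/3600 = 0.2972 kg/s.
A = πD²/4 = π(0.0247)²/4 = 0.0004792 m²; mean velocity V = ṁ/(ρA) = 0.2972/(1030 · 0.0004792) = 0.6022 m/s.
Reynolds number Re = ρVD/μ = 1030 · 0.6022 · 0.0247 / 0.00108 = 1.419e+04.
Re > 4000 → turbulent. Relative roughness ε/D = 0.000473/0.0247 = 0.0191. Haaland: 1/√f = -1.8 log₁₀[(0.0191/3.7)^1.11 + 6.9/1.419e+04] = -1.8 log₁₀[0.0029 + 0.000486] = 4.446, so f = 0.05058.
Darcy-Weisbach: ΔP = f(L/D)(ρV²/2) = 0.05058·(8.44/0.0247)·(1030·0.6022²/2) = 0.05058·341.7·186.8 = 3228 Pa.
ΔP = 3228 Pa = 3.23 kPa.

ΔP ≈ 3.23 kPa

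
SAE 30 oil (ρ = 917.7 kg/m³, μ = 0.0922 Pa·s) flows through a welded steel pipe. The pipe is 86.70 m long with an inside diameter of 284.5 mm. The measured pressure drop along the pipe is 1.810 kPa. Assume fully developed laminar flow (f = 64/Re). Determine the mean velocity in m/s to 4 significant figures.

V ≈ 0.5727 m/s

For laminar flow, f = 64/Re with Re = ρVD/μ, so Darcy-Weisbach reduces to ΔP = 32μLV/D². Solving for V: V = ΔP·D²/(32μL) = 1810·(0.2845)²/(32·0.0922·86.7) = 0.5727 m/s.
Check: Re = ρVD/μ = 917.7·0.5727·0.2845/0.0922 = 1622 < 2300, so the laminar assumption holds.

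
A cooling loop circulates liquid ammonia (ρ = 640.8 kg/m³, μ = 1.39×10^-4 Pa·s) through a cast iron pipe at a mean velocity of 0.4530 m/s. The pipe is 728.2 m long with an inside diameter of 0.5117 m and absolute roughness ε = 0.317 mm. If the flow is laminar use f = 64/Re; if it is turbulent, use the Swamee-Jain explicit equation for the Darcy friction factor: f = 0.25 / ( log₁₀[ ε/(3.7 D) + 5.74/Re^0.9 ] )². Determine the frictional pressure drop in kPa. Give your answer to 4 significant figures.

Reynolds number Re = ρVD/μ = 640.8 · 0.453 · 0.5117 / 0.000139 = 1.069e+06.
Re > 4000 → turbulent. Relative roughness ε/D = 0.000317/0.5117 = 0.00062. Swamee-Jain: f = 0.25/(log₁₀[0.00062/3.7 + 5.74/1.069e+06^0.9])² = 0.25/(log₁₀[0.000167 + 2.15e-05])² = 0.25/(-3.724)² = 0.01803.
Darcy-Weisbach: ΔP = f(L/D)(ρV²/2) = 0.01803·(728.2/0.5117)·(640.8·0.453²/2) = 0.01803·1423·65.75 = 1687 Pa.
ΔP = 1687 Pa = 1.687 kPa.

ΔP ≈ 1.687 kPa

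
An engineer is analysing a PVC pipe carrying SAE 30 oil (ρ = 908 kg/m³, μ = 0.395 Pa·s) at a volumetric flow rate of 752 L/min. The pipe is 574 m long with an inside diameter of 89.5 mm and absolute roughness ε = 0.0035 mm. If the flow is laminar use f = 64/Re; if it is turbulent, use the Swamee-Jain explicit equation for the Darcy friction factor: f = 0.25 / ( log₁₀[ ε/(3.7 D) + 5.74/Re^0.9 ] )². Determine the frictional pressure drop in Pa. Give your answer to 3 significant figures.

Q = 752 L/min = 752/60000 = 0.01253 m³/s.
Cross-sectional area A = πD²/4 = π(0.0895)²/4 = 0.006291 m²; mean velocity V = Q/A = 0.01253/0.006291 = 1.992 m/s.
Reynolds number Re = ρVD/μ = 908 · 1.992 · 0.0895 / 0.395 = 409.9.
Re < 2300 → laminar flow, so f = 64/Re = 64/409.9 = 0.1561 (the turbulent correlation is not needed).
Darcy-Weisbach: ΔP = f(L/D)(ρV²/2) = 0.1561·(574/0.0895)·(908·1.992²/2) = 0.1561·6413·1802 = 1.804e+06 Pa.

ΔP ≈ 1.80×10^6 Pa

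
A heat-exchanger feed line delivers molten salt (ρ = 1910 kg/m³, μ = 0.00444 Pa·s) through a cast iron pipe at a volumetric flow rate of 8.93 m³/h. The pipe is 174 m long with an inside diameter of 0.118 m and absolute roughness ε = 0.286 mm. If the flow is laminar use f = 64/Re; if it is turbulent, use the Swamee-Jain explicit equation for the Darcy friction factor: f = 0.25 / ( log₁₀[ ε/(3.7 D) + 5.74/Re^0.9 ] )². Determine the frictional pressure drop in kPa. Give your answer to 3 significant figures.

ΔP ≈ 2.46 kPa

Q = 8.93 m³/h = 8.93/3600 = 0.002481 m³/s.
Cross-sectional area A = πD²/4 = π(0.118)²/4 = 0.01094 m²; mean velocity V = Q/A = 0.002481/0.01094 = 0.2268 m/s.
Reynolds number Re = ρVD/μ = 1910 · 0.2268 · 0.118 / 0.00444 = 1.151e+04.
Re > 4000 → turbulent. Relative roughness ε/D = 0.000286/0.118 = 0.00242. Swamee-Jain: f = 0.25/(log₁₀[0.00242/3.7 + 5.74/1.151e+04^0.9])² = 0.25/(log₁₀[0.000655 + 0.00127])² = 0.25/(-2.716)² = 0.0339.
Darcy-Weisbach: ΔP = f(L/D)(ρV²/2) = 0.0339·(174/0.118)·(1910·0.2268²/2) = 0.0339·1475·49.14 = 2456 Pa.
ΔP = 2456 Pa = 2.46 kPa.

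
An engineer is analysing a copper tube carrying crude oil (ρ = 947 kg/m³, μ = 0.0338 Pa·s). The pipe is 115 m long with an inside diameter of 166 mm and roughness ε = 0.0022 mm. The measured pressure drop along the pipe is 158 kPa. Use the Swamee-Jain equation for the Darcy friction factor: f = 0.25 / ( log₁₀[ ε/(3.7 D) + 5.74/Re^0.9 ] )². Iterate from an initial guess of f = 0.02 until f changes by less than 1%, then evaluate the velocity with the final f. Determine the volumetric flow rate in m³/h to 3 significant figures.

Q ≈ 337 m³/h

Rearranging Darcy-Weisbach: V = √(2·ΔP·D/(f·L·ρ)). With ε/D = 2.2e-06/0.166 = 1.33e-05, iterate starting from f = 0.02:
  f = 0.02 → V = √(2·1.58e+05·0.166/(0.02·115·947)) = 4.907 m/s; Re = ρVD/μ = 2.282e+04; f → 0.02501
  f = 0.02501 → V = 4.388 m/s; Re = 2.041e+04; f → 0.02572
  f = 0.02572 → V = 4.328 m/s; Re = 2.013e+04; f → 0.02581
Converged (Δf/f < 1%). With the final f = 0.02581: V = √(2·1.58e+05·0.166/(0.02581·115·947)) = 4.32 m/s.
Q = V·A = 4.32·(π/4·0.166²) = 0.0935 m³/s = 337 m³/h.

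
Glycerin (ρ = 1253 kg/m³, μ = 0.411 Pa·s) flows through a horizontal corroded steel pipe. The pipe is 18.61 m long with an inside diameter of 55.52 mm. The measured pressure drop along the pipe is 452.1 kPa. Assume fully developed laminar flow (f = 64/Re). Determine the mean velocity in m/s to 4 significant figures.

V ≈ 5.694 m/s

For laminar flow, f = 64/Re with Re = ρVD/μ, so Darcy-Weisbach reduces to ΔP = 32μLV/D². Solving for V: V = ΔP·D²/(32μL) = 4.521e+05·(0.05552)²/(32·0.411·18.61) = 5.694 m/s.
Check: Re = ρVD/μ = 1253·5.694·0.05552/0.411 = 963.7 < 2300, so the laminar assumption holds.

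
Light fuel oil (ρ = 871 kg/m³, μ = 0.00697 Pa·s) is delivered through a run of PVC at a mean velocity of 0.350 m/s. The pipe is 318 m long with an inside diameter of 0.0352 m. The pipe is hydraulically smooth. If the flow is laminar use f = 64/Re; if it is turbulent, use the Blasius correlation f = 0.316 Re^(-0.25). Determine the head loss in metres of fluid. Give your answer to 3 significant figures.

h_f ≈ 2.34 m

Reynolds number Re = ρVD/μ = 871 · 0.35 · 0.0352 / 0.00697 = 1540.
Re < 2300 → laminar flow, so f = 64/Re = 64/1540 = 0.04157 (the turbulent correlation is not needed).
Darcy-Weisbach: ΔP = f(L/D)(ρV²/2) = 0.04157·(318/0.0352)·(871·0.35²/2) = 0.04157·9034·53.35 = 2.004e+04 Pa.
Head loss h_f = ΔP/(ρg) = 2.004e+04/(871·9.81) = 2.34 m.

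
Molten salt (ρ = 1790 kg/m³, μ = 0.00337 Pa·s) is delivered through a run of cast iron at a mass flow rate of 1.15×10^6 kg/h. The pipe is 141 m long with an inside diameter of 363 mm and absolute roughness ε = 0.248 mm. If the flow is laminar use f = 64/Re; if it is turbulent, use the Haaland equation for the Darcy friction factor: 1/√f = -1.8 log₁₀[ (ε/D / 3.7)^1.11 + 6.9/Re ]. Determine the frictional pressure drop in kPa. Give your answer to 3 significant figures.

ṁ = 1.15×10^6 kg/h = 1.15×10^6/3600 = 319.4 kg/s.
A = πD²/4 = π(0.363)²/4 = 0.1035 m²; mean velocity V = ṁ/(ρA) = 319.4/(1790 · 0.1035) = 1.724 m/s.
Reynolds number Re = ρVD/μ = 1790 · 1.724 · 0.363 / 0.00337 = 3.325e+05.
Re > 4000 → turbulent. Relative roughness ε/D = 0.000248/0.363 = 0.000683. Haaland: 1/√f = -1.8 log₁₀[(0.000683/3.7)^1.11 + 6.9/3.325e+05] = -1.8 log₁₀[7.17e-05 + 2.08e-05] = 7.261, so f = 0.01897.
Darcy-Weisbach: ΔP = f(L/D)(ρV²/2) = 0.01897·(141/0.363)·(1790·1.724²/2) = 0.01897·388.4·2661 = 1.961e+04 Pa.
ΔP = 1.961e+04 Pa = 19.6 kPa.

ΔP ≈ 19.6 kPa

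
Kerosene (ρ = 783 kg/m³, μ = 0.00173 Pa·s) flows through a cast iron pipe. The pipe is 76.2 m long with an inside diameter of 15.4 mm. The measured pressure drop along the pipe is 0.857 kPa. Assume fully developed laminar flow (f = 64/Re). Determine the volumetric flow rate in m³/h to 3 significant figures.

Q ≈ 0.0323 m³/h

For laminar flow, f = 64/Re with Re = ρVD/μ, so Darcy-Weisbach reduces to ΔP = 32μLV/D². Solving for V: V = ΔP·D²/(32μL) = 857·(0.0154)²/(32·0.00173·76.2) = 0.04818 m/s.
Check: Re = ρVD/μ = 783·0.04818·0.0154/0.00173 = 335.8 < 2300, so the laminar assumption holds.
Q = V·A = 0.04818·(π/4·0.0154²) = 8.974e-06 m³/s = 0.0323 m³/h.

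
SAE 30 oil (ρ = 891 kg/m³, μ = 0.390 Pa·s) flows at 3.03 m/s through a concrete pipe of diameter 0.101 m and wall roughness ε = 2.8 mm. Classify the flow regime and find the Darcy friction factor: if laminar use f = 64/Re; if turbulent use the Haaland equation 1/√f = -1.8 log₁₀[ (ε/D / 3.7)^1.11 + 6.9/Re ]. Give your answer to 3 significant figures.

Re = ρVD/μ = 891·3.03·0.101/0.39 = 699.2.
Re < 2300 → laminar, so f = 64/Re = 0.09154 (roughness is irrelevant in laminar flow).

f ≈ 0.0915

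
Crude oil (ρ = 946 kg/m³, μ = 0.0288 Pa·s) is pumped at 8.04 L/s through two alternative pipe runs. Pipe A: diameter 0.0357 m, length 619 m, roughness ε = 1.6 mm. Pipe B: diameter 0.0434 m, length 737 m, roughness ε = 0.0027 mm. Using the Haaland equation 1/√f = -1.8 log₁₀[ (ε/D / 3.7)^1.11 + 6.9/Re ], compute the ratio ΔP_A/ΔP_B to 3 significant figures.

ΔP_A/ΔP_B ≈ 4.76

Pipe A: V = Q/A = 0.00804/0.001001 = 8.032 m/s; Re = 9419; ε/D = 0.0448; Haaland → f = 0.07087; ΔP_A = f(L/D)(ρV²/2) = 3.75e+07 Pa.
Pipe B: V = Q/A = 0.00804/0.001479 = 5.435 m/s; Re = 7748; ε/D = 6.22e-05; Haaland → f = 0.03322; ΔP_B = f(L/D)(ρV²/2) = 7.883e+06 Pa.
ΔP_A/ΔP_B = 3.75e+07/7.883e+06 = 4.76.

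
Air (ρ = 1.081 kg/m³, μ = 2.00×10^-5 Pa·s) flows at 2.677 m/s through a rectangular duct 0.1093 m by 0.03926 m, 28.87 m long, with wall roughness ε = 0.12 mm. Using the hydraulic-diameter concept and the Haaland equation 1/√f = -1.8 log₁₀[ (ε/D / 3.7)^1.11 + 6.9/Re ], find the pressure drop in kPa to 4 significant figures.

ΔP ≈ 0.06774 kPa

Hydraulic diameter D_h = 4A/P = 4·(0.1093·0.03926)/(2·(0.1093+0.03926)) = 0.01716/0.2971 = 0.05777 m.
Re = ρVD_h/μ = 1.081·2.677·0.05777/2e-05 = 8359.
ε/D_h = 0.00012/0.05777 = 0.00208; Haaland gives 1/√f = -1.8 log₁₀[0.000246+0.000825] = 5.346, so f = 0.03499.
ΔP = f(L/D_h)(ρV²/2) = 0.03499·28.87/0.05777·3.873 = 67.74 Pa.
ΔP = 0.06774 kPa.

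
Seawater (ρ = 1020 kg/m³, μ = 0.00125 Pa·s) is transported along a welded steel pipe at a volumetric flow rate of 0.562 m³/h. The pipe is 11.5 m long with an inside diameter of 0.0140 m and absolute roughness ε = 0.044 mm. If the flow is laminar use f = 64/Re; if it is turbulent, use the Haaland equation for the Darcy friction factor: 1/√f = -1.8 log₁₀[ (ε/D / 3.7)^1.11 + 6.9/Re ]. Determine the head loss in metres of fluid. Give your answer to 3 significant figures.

h_f ≈ 1.47 m

Q = 0.562 m³/h = 0.562/3600 = 0.0001561 m³/s.
Cross-sectional area A = πD²/4 = π(0.014)²/4 = 0.0001539 m²; mean velocity V = Q/A = 0.0001561/0.0001539 = 1.014 m/s.
Reynolds number Re = ρVD/μ = 1020 · 1.014 · 0.014 / 0.00125 = 1.159e+04.
Re > 4000 → turbulent. Relative roughness ε/D = 4.4e-05/0.014 = 0.00314. Haaland: 1/√f = -1.8 log₁₀[(0.00314/3.7)^1.11 + 6.9/1.159e+04] = -1.8 log₁₀[0.00039 + 0.000596] = 5.411, so f = 0.03415.
Darcy-Weisbach: ΔP = f(L/D)(ρV²/2) = 0.03415·(11.5/0.014)·(1020·1.014²/2) = 0.03415·821.4·524.5 = 1.471e+04 Pa.
Head loss h_f = ΔP/(ρg) = 1.471e+04/(1020·9.81) = 1.47 m.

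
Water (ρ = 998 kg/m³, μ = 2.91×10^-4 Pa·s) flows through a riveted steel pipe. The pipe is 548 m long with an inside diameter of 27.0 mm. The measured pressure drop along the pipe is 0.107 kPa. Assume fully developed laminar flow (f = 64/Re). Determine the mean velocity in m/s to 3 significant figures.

V ≈ 0.0153 m/s

For laminar flow, f = 64/Re with Re = ρVD/μ, so Darcy-Weisbach reduces to ΔP = 32μLV/D². Solving for V: V = ΔP·D²/(32μL) = 107·(0.027)²/(32·0.000291·548) = 0.01529 m/s.
Check: Re = ρVD/μ = 998·0.01529·0.027/0.000291 = 1415 < 2300, so the laminar assumption holds.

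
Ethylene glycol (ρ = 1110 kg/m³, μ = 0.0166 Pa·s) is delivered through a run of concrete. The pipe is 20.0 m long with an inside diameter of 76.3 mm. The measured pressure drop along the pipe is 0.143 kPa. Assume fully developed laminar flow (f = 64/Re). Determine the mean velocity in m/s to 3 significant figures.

For laminar flow, f = 64/Re with Re = ρVD/μ, so Darcy-Weisbach reduces to ΔP = 32μLV/D². Solving for V: V = ΔP·D²/(32μL) = 143·(0.0763)²/(32·0.0166·20) = 0.07836 m/s.
Check: Re = ρVD/μ = 1110·0.07836·0.0763/0.0166 = 399.8 < 2300, so the laminar assumption holds.

V ≈ 0.0784 m/s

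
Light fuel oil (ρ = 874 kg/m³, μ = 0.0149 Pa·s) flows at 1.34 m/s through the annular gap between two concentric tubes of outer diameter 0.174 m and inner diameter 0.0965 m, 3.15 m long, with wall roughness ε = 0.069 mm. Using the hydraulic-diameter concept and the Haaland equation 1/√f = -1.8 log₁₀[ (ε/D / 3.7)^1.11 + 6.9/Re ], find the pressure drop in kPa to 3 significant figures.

Hydraulic diameter D_h = 4A/P = D_o - D_i = 0.174 - 0.0965 = 0.0775 m.
Re = ρVD_h/μ = 874·1.34·0.0775/0.0149 = 6092.
ε/D_h = 6.9e-05/0.0775 = 0.00089; Haaland gives 1/√f = -1.8 log₁₀[9.62e-05+0.00113] = 5.239, so f = 0.03644.
ΔP = f(L/D_h)(ρV²/2) = 0.03644·3.15/0.0775·784.7 = 1162 Pa.
ΔP = 1.16 kPa.

ΔP ≈ 1.16 kPa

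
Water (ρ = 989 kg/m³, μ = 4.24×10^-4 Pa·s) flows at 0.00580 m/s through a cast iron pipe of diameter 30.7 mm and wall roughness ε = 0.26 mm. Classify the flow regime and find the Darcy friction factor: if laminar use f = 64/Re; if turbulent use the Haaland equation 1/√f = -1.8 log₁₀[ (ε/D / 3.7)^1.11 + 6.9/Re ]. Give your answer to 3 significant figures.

f ≈ 0.154

Re = ρVD/μ = 989·0.0058·0.0307/0.000424 = 415.3.
Re < 2300 → laminar, so f = 64/Re = 0.1541 (roughness is irrelevant in laminar flow).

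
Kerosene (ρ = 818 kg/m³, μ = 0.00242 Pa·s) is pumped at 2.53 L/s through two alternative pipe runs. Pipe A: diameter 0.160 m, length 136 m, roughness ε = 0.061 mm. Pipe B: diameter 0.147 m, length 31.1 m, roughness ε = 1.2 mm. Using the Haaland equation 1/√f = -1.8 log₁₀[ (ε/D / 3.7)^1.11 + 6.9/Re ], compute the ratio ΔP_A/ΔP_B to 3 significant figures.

ΔP_A/ΔP_B ≈ 2.33

Pipe A: V = Q/A = 0.00253/0.02011 = 0.1258 m/s; Re = 6805; ε/D = 0.000381; Haaland → f = 0.0348; ΔP_A = f(L/D)(ρV²/2) = 191.5 Pa.
Pipe B: V = Q/A = 0.00253/0.01697 = 0.1491 m/s; Re = 7407; ε/D = 0.00816; Haaland → f = 0.04276; ΔP_B = f(L/D)(ρV²/2) = 82.22 Pa.
ΔP_A/ΔP_B = 191.5/82.22 = 2.33.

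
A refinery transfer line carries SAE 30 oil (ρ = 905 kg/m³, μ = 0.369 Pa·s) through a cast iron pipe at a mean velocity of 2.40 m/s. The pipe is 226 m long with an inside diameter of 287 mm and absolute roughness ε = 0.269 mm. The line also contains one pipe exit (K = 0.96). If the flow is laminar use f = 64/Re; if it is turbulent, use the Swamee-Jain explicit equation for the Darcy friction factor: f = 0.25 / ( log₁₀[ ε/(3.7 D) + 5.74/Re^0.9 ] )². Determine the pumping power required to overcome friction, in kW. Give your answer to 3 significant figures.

Reynolds number Re = ρVD/μ = 905 · 2.4 · 0.287 / 0.369 = 1689.
Re < 2300 → laminar flow, so f = 64/Re = 64/1689 = 0.03788 (the turbulent correlation is not needed).
Total minor-loss coefficient ΣK = 1·0.96 = 0.96.
ΔP = [f·L/D + ΣK]·(ρV²/2) = [0.03788·226/0.287 + 0.96]·(905·2.4²/2) = [29.83 + 0.96]·2606 = 8.026e+04 Pa.
Q = V·A = 2.4·0.06469 = 0.1553 m³/s.
Pumping power P = QΔP = 0.1553·8.026e+04 = 12460 W = 12.5 kW.

P ≈ 12.5 kW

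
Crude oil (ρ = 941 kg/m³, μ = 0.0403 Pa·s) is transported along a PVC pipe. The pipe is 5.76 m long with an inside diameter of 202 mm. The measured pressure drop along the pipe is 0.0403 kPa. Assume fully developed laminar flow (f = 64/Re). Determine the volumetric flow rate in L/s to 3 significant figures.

Q ≈ 7.09 L/s

For laminar flow, f = 64/Re with Re = ρVD/μ, so Darcy-Weisbach reduces to ΔP = 32μLV/D². Solving for V: V = ΔP·D²/(32μL) = 40.3·(0.202)²/(32·0.0403·5.76) = 0.2214 m/s.
Check: Re = ρVD/μ = 941·0.2214·0.202/0.0403 = 1044 < 2300, so the laminar assumption holds.
Q = V·A = 0.2214·(π/4·0.202²) = 0.007095 m³/s = 7.09 L/s.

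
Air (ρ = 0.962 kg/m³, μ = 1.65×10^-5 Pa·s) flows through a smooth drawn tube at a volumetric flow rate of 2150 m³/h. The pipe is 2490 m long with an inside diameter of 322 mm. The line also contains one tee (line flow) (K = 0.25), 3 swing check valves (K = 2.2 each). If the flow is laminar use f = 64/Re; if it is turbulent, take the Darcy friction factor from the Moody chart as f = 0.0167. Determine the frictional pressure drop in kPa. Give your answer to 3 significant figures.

Q = 2150 m³/h = 2150/3600 = 0.5972 m³/s.
Cross-sectional area A = πD²/4 = π(0.322)²/4 = 0.08143 m²; mean velocity V = Q/A = 0.5972/0.08143 = 7.334 m/s.
Reynolds number Re = ρVD/μ = 0.962 · 7.334 · 0.322 / 1.65e-05 = 1.377e+05.
Re > 4000 → turbulent; use the Moody-chart value f = 0.0167.
Total minor-loss coefficient ΣK = 1·0.25 + 3·2.2 = 6.85.
ΔP = [f·L/D + ΣK]·(ρV²/2) = [0.0167·2490/0.322 + 6.85]·(0.962·7.334²/2) = [129.1 + 6.85]·25.87 = 3518 Pa.
ΔP = 3518 Pa = 3.52 kPa.

ΔP ≈ 3.52 kPa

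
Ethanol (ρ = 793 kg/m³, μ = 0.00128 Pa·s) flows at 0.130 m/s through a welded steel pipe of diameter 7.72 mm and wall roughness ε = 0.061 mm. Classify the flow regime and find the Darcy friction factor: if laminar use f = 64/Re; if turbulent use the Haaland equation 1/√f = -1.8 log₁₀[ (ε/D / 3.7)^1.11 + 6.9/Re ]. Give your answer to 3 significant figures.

Re = ρVD/μ = 793·0.13·0.00772/0.00128 = 621.8.
Re < 2300 → laminar, so f = 64/Re = 0.1029 (roughness is irrelevant in laminar flow).

f ≈ 0.103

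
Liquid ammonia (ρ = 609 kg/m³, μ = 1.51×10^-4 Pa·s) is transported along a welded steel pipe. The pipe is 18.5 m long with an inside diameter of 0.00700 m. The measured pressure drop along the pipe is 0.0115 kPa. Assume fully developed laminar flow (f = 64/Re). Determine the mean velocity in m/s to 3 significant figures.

For laminar flow, f = 64/Re with Re = ρVD/μ, so Darcy-Weisbach reduces to ΔP = 32μLV/D². Solving for V: V = ΔP·D²/(32μL) = 11.5·(0.007)²/(32·0.000151·18.5) = 0.006304 m/s.
Check: Re = ρVD/μ = 609·0.006304·0.007/0.000151 = 178 < 2300, so the laminar assumption holds.

V ≈ 0.00630 m/s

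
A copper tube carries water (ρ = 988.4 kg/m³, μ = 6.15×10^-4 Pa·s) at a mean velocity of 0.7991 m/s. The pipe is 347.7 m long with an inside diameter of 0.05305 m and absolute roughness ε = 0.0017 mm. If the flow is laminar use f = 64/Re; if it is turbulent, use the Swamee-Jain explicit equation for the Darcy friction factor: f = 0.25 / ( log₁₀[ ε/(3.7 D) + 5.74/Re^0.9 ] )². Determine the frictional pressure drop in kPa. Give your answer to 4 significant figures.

ΔP ≈ 40.42 kPa

Reynolds number Re = ρVD/μ = 988.4 · 0.7991 · 0.05305 / 0.000615 = 6.813e+04.
Re > 4000 → turbulent. Relative roughness ε/D = 1.7e-06/0.05305 = 3.2e-05. Swamee-Jain: f = 0.25/(log₁₀[3.2e-05/3.7 + 5.74/6.813e+04^0.9])² = 0.25/(log₁₀[8.66e-06 + 0.000256])² = 0.25/(-3.577)² = 0.01954.
Darcy-Weisbach: ΔP = f(L/D)(ρV²/2) = 0.01954·(347.7/0.05305)·(988.4·0.7991²/2) = 0.01954·6554·315.6 = 4.042e+04 Pa.
ΔP = 4.042e+04 Pa = 40.42 kPa.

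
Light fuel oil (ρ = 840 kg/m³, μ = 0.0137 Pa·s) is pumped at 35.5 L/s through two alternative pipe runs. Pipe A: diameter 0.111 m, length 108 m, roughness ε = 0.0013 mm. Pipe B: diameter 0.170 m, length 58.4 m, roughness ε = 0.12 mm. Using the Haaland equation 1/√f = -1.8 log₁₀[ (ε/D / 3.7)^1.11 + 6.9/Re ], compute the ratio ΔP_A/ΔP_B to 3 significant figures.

ΔP_A/ΔP_B ≈ 13.4

Pipe A: V = Q/A = 0.0355/0.009677 = 3.669 m/s; Re = 2.497e+04; ε/D = 1.17e-05; Haaland → f = 0.02439; ΔP_A = f(L/D)(ρV²/2) = 1.341e+05 Pa.
Pipe B: V = Q/A = 0.0355/0.0227 = 1.564 m/s; Re = 1.63e+04; ε/D = 0.000706; Haaland → f = 0.02829; ΔP_B = f(L/D)(ρV²/2) = 9984 Pa.
ΔP_A/ΔP_B = 1.341e+05/9984 = 13.4.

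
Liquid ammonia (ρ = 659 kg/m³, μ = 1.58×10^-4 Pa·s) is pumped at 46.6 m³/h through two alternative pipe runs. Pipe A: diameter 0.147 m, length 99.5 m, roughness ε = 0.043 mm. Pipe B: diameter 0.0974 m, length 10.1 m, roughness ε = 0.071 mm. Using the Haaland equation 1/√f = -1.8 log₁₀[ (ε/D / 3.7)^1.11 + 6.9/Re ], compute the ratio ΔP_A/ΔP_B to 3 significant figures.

ΔP_A/ΔP_B ≈ 1.09

Pipe A: V = Q/A = 0.01294/0.01697 = 0.7627 m/s; Re = 4.676e+05; ε/D = 0.000293; Haaland → f = 0.01617; ΔP_A = f(L/D)(ρV²/2) = 2098 Pa.
Pipe B: V = Q/A = 0.01294/0.007451 = 1.737 m/s; Re = 7.058e+05; ε/D = 0.000729; Haaland → f = 0.01871; ΔP_B = f(L/D)(ρV²/2) = 1930 Pa.
ΔP_A/ΔP_B = 2098/1930 = 1.09.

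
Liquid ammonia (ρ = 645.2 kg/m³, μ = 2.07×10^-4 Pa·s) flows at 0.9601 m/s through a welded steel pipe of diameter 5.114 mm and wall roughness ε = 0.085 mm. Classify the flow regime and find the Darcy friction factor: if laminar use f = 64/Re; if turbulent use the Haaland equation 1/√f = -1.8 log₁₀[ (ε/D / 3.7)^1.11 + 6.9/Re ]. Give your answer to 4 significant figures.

f ≈ 0.04810

Re = ρVD/μ = 645.2·0.9601·0.005114/0.000207 = 1.53e+04.
Re > 4000 → turbulent. ε/D = 8.5e-05/0.005114 = 0.0166; Haaland: 1/√f = -1.8 log₁₀[0.00248 + 0.000451] = 4.56, so f = 0.0481.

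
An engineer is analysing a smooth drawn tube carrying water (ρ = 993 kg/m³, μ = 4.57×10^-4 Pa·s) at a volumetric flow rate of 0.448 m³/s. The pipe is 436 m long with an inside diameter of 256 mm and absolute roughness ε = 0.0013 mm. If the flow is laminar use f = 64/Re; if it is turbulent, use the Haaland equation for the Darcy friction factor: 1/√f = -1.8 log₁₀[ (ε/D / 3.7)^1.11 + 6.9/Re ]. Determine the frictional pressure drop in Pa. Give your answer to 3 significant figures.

Cross-sectional area A = πD²/4 = π(0.256)²/4 = 0.05147 m²; mean velocity V = Q/A = 0.448/0.05147 = 8.704 m/s.
Reynolds number Re = ρVD/μ = 993 · 8.704 · 0.256 / 0.000457 = 4.842e+06.
Re > 4000 → turbulent. Relative roughness ε/D = 1.3e-06/0.256 = 5.08e-06. Haaland: 1/√f = -1.8 log₁₀[(5.08e-06/3.7)^1.11 + 6.9/4.842e+06] = -1.8 log₁₀[3.11e-07 + 1.43e-06] = 10.37, so f = 0.009301.
Darcy-Weisbach: ΔP = f(L/D)(ρV²/2) = 0.009301·(436/0.256)·(993·8.704²/2) = 0.009301·1703·3.761e+04 = 5.958e+05 Pa.

ΔP ≈ 596000 Pa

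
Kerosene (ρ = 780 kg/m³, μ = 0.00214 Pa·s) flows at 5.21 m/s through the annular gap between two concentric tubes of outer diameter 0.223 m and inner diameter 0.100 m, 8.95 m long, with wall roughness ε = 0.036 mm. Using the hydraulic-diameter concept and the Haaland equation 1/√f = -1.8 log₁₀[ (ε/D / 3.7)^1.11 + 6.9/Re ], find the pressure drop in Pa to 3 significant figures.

ΔP ≈ 13200 Pa

Hydraulic diameter D_h = 4A/P = D_o - D_i = 0.223 - 0.1 = 0.123 m.
Re = ρVD_h/μ = 780·5.21·0.123/0.00214 = 2.336e+05.
ε/D_h = 3.6e-05/0.123 = 0.000293; Haaland gives 1/√f = -1.8 log₁₀[2.8e-05+2.95e-05] = 7.632, so f = 0.01717.
ΔP = f(L/D_h)(ρV²/2) = 0.01717·8.95/0.123·1.059e+04 = 1.322e+04 Pa.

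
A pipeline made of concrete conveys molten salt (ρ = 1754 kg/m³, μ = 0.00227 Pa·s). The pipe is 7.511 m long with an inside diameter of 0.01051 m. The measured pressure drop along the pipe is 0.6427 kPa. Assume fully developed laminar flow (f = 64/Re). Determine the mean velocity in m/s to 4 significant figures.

V ≈ 0.1301 m/s

For laminar flow, f = 64/Re with Re = ρVD/μ, so Darcy-Weisbach reduces to ΔP = 32μLV/D². Solving for V: V = ΔP·D²/(32μL) = 642.7·(0.01051)²/(32·0.00227·7.511) = 0.1301 m/s.
Check: Re = ρVD/μ = 1754·0.1301·0.01051/0.00227 = 1057 < 2300, so the laminar assumption holds.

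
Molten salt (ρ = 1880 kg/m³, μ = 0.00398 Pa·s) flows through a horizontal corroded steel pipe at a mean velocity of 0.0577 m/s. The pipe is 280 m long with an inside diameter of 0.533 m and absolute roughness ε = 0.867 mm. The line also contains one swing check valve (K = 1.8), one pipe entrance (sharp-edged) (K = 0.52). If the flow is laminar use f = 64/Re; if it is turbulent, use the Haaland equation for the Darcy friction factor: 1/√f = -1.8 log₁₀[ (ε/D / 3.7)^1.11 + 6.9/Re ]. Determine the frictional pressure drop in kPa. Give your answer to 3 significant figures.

ΔP ≈ 0.0575 kPa

Reynolds number Re = ρVD/μ = 1880 · 0.0577 · 0.533 / 0.00398 = 1.453e+04.
Re > 4000 → turbulent. Relative roughness ε/D = 0.000867/0.533 = 0.00163. Haaland: 1/√f = -1.8 log₁₀[(0.00163/3.7)^1.11 + 6.9/1.453e+04] = -1.8 log₁₀[0.000188 + 0.000475] = 5.721, so f = 0.03055.
Total minor-loss coefficient ΣK = 1·1.8 + 1·0.52 = 2.32.
ΔP = [f·L/D + ΣK]·(ρV²/2) = [0.03055·280/0.533 + 2.32]·(1880·0.0577²/2) = [16.05 + 2.32]·3.13 = 57.48 Pa.
ΔP = 57.48 Pa = 0.0575 kPa.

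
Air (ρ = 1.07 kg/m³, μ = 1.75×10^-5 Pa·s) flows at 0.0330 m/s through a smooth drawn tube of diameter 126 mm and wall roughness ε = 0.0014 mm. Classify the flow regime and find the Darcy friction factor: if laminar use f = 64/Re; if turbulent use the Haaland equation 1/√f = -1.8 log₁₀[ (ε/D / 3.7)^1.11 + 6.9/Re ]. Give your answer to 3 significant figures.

Re = ρVD/μ = 1.07·0.033·0.126/1.75e-05 = 254.2.
Re < 2300 → laminar, so f = 64/Re = 0.2517 (roughness is irrelevant in laminar flow).

f ≈ 0.252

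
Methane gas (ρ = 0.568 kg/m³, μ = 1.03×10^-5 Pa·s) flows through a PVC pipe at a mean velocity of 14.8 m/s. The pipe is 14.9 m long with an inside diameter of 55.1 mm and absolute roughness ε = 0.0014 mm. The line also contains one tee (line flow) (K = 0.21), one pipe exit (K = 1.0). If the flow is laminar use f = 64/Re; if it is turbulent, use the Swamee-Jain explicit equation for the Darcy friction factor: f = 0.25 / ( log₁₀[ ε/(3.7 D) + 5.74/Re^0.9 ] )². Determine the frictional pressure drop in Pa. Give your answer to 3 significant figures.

ΔP ≈ 435 Pa

Reynolds number Re = ρVD/μ = 0.568 · 14.8 · 0.0551 / 1.03e-05 = 4.497e+04.
Re > 4000 → turbulent. Relative roughness ε/D = 1.4e-06/0.0551 = 2.54e-05. Swamee-Jain: f = 0.25/(log₁₀[2.54e-05/3.7 + 5.74/4.497e+04^0.9])² = 0.25/(log₁₀[6.87e-06 + 0.000373])² = 0.25/(-3.421)² = 0.02136.
Total minor-loss coefficient ΣK = 1·0.21 + 1·1 = 1.21.
ΔP = [f·L/D + ΣK]·(ρV²/2) = [0.02136·14.9/0.0551 + 1.21]·(0.568·14.8²/2) = [5.777 + 1.21]·62.21 = 434.7 Pa.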